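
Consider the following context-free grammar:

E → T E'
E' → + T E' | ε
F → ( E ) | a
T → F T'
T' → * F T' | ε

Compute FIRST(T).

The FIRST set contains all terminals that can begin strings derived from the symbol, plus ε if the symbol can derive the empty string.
FIRST(F): F → ( E ) contributes '(' and F → a contributes 'a', so FIRST(F) = {(, a}. F is not nullable.
FIRST(T): T → F T' begins with F, and F is not nullable, so FIRST(T) = FIRST(F) = {(, a}.

Final answer: {(, a}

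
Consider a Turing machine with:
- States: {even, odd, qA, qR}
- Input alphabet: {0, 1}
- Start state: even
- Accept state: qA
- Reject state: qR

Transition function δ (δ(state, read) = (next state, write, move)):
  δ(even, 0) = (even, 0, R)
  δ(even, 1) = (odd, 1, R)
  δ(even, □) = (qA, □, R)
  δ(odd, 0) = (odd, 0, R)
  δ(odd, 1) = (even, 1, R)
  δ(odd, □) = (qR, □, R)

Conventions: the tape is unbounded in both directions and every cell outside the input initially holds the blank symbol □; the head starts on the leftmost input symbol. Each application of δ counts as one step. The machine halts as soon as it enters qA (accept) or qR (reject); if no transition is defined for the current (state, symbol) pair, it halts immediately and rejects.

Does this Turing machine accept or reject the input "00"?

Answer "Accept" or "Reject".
Step 0: [even]00 (head at position 0)
Step 1: δ(even, 0) = (even, 0, R)  ⊢  0[even]0 (head at position 1)
Step 2: δ(even, 0) = (even, 0, R)  ⊢  00[even]□ (head at position 2)
Step 3: δ(even, □) = (qA, □, R)  ⊢  00□[qA]□ (head at position 3)
The machine is in qA, so it halts and accepts.

Final answer: Accept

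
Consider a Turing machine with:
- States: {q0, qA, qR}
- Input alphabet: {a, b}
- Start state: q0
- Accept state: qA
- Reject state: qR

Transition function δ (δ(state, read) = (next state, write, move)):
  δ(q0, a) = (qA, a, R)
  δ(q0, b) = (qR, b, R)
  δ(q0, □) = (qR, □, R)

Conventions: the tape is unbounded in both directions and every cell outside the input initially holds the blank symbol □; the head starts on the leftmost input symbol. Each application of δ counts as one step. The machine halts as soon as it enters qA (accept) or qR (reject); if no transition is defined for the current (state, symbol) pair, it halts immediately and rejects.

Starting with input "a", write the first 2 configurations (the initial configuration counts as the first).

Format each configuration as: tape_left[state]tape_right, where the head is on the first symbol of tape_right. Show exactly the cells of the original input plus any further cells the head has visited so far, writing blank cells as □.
Step 0: [q0]a (head at position 0)
Step 1: δ(q0, a) = (qA, a, R)  ⊢  a[qA]□ (head at position 1)

Final answer: [q0]a ⊢ a[qA]□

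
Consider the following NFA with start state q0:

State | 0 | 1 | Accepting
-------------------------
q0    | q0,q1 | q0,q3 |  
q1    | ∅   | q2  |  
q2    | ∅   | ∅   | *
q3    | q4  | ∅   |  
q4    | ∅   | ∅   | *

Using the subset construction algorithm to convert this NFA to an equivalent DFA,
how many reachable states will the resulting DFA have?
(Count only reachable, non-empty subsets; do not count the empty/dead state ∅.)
Start subset: {q0}
{q0}: on 0 → {q0, q1}, on 1 → {q0, q3}
{q0, q1}: on 0 → {q0, q1}, on 1 → {q0, q2, q3}
{q0, q3}: on 0 → {q0, q1, q4}, on 1 → {q0, q3}
{q0, q2, q3}: on 0 → {q0, q1, q4}, on 1 → {q0, q3}
{q0, q1, q4}: on 0 → {q0, q1}, on 1 → {q0, q2, q3}
Reachable non-empty subsets: {q0}, {q0, q1}, {q0, q3}, {q0, q2, q3}, {q0, q1, q4} — 5 in total.

Final answer: 5 states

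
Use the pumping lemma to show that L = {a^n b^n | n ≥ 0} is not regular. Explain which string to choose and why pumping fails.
Language: L = {a^n b^n | n ≥ 0} (equal numbers of a's followed by b's)
Step 1: Assume for contradiction that L is regular, with pumping length p.
Step 2: Choose s = a^p b^p. Then s ∈ L (it has p a's followed by p b's) and |s| ≥ p.
Step 3: Consider any decomposition s = xyz with |xy| ≤ p and |y| > 0. Since |xy| ≤ p and the first p symbols of s are all a's, y = a^k for some k with 1 ≤ k ≤ p.
Step 4: Pumping up (i = 2): xy²z = a^(p+k) b^p, which has more a's than b's, so xy²z ∉ L.
This contradicts the pumping lemma, so L is not regular.

Final answer: Choose s = a^p b^p. Since |xy| ≤ p, y = a^k with k ≥ 1. Then xy²z = a^(p+k) b^p ∉ L.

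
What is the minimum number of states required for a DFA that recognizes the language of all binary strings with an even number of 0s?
Language: binary strings with an even number of 0s
Lower bound (Myhill–Nerode): the prefixes ε, 0 are pairwise distinguishable:
  ε vs 0: suffix ε distinguishes them (ε has zero 0s (accepted), 0 has one 0 (rejected))
So any DFA needs at least 2 states.
Upper bound: a DFA with 2 states exists (one state per class above).
Minimum states: 2

Final answer: 2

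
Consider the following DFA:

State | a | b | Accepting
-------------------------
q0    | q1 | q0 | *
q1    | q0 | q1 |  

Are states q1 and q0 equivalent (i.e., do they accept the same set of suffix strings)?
Try the suffix ε (the empty string).
From q1: q1 — not accepting.
From q0: q0 — accepting.
The two states disagree on this suffix, so they are not equivalent.

Final answer: No. Distinguishing string: ε (the empty string) - accepted from q0 but not from q1.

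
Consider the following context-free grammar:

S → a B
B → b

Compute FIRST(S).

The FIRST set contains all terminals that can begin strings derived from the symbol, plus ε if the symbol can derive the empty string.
S has the single production S → a B, whose right-hand side begins with the terminal a. So FIRST(S) = {a}.

Final answer: {a}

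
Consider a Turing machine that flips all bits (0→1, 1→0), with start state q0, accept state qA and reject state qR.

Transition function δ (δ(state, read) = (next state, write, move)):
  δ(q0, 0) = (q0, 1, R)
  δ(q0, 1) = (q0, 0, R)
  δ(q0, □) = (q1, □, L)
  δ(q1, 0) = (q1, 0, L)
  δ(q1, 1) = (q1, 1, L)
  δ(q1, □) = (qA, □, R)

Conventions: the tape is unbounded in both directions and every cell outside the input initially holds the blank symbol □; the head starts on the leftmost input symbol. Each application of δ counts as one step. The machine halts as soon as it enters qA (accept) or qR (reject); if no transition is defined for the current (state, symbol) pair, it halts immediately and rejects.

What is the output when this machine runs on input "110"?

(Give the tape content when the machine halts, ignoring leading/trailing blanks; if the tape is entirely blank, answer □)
Step 0: [q0]110 (head at position 0)
Step 1: δ(q0, 1) = (q0, 0, R)  ⊢  0[q0]10 (head at position 1)
Step 2: δ(q0, 1) = (q0, 0, R)  ⊢  00[q0]0 (head at position 2)
Step 3: δ(q0, 0) = (q0, 1, R)  ⊢  001[q0]□ (head at position 3)
Step 4: δ(q0, □) = (q1, □, L)  ⊢  00[q1]1□ (head at position 2)
Step 5: δ(q1, 1) = (q1, 1, L)  ⊢  0[q1]01□ (head at position 1)
Step 6: δ(q1, 0) = (q1, 0, L)  ⊢  [q1]001□ (head at position 0)
Step 7: δ(q1, 0) = (q1, 0, L)  ⊢  [q1]□001□ (head at position -1)
Step 8: δ(q1, □) = (qA, □, R)  ⊢  □[qA]001□ (head at position 0)
The machine is in qA, so it halts and accepts.
Tape content when halted (ignoring surrounding blanks): 001

Final answer: Output: 001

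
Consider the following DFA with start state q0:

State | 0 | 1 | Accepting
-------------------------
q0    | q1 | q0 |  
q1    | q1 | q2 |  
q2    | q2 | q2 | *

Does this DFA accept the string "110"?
Start in q0.
Read '1': q0 → q0
Read '1': q0 → q0
Read '0': q0 → q1
Final state q1 is not accepting, so the string is rejected.

Final answer: No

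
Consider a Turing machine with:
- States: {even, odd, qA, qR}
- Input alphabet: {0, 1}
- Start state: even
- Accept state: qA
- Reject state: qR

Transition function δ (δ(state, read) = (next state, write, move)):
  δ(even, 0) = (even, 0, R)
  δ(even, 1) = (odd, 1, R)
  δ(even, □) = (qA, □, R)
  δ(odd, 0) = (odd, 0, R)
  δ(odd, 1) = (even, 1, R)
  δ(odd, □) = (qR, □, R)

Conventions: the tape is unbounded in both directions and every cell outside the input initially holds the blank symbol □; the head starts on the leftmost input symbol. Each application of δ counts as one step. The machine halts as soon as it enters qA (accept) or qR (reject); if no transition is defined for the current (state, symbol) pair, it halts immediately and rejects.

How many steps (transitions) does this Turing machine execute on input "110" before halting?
Step 0: [even]110 (head at position 0)
Step 1: δ(even, 1) = (odd, 1, R)  ⊢  1[odd]10 (head at position 1)
Step 2: δ(odd, 1) = (even, 1, R)  ⊢  11[even]0 (head at position 2)
Step 3: δ(even, 0) = (even, 0, R)  ⊢  110[even]□ (head at position 3)
Step 4: δ(even, □) = (qA, □, R)  ⊢  110□[qA]□ (head at position 4)
The machine is in qA, so it halts and accepts.
Number of transitions executed: 4.

Final answer: 4 steps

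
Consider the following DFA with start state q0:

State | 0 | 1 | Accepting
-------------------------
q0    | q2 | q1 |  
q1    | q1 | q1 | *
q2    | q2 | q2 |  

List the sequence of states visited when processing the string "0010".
q0 → q2 → q2 → q2 → q2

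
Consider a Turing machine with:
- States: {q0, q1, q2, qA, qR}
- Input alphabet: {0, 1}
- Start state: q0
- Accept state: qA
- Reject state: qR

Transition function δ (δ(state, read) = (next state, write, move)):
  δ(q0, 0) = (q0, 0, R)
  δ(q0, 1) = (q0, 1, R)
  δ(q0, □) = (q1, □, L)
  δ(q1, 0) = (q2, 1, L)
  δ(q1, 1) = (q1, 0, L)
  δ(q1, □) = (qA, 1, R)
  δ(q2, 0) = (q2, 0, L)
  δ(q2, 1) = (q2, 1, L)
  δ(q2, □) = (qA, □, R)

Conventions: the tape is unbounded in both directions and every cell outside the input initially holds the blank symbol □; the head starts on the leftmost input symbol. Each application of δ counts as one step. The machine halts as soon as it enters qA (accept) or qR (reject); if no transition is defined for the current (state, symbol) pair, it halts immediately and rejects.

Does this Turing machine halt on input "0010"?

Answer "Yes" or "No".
Step 0: [q0]0010 (head at position 0)
Step 1: δ(q0, 0) = (q0, 0, R)  ⊢  0[q0]010 (head at position 1)
Step 2: δ(q0, 0) = (q0, 0, R)  ⊢  00[q0]10 (head at position 2)
Step 3: δ(q0, 1) = (q0, 1, R)  ⊢  001[q0]0 (head at position 3)
Step 4: δ(q0, 0) = (q0, 0, R)  ⊢  0010[q0]□ (head at position 4)
Step 5: δ(q0, □) = (q1, □, L)  ⊢  001[q1]0□ (head at position 3)
Step 6: δ(q1, 0) = (q2, 1, L)  ⊢  00[q2]11□ (head at position 2)
Step 7: δ(q2, 1) = (q2, 1, L)  ⊢  0[q2]011□ (head at position 1)
Step 8: δ(q2, 0) = (q2, 0, L)  ⊢  [q2]0011□ (head at position 0)
Step 9: δ(q2, 0) = (q2, 0, L)  ⊢  [q2]□0011□ (head at position -1)
Step 10: δ(q2, □) = (qA, □, R)  ⊢  □[qA]0011□ (head at position 0)
The machine is in qA, so it halts and accepts.
It halts after 10 steps.

Final answer: Yes - halts after 10 steps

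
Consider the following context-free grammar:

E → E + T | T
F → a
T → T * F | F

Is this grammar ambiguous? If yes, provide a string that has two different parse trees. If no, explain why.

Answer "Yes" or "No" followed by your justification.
This is the standard stratified expression grammar: '+' is introduced only by the left-recursive rule E → E + T and '*' only by the left-recursive rule T → T * F, with F → a. For any string, the last '+' must be the one produced at the root E (everything after it is a T containing no '+'), and likewise within each T the last '*' is produced at its root. This fixes the parse tree uniquely (left-associative, '*' binding tighter than '+'), so every string has exactly one parse tree.

Final answer: No - the grammar is unambiguous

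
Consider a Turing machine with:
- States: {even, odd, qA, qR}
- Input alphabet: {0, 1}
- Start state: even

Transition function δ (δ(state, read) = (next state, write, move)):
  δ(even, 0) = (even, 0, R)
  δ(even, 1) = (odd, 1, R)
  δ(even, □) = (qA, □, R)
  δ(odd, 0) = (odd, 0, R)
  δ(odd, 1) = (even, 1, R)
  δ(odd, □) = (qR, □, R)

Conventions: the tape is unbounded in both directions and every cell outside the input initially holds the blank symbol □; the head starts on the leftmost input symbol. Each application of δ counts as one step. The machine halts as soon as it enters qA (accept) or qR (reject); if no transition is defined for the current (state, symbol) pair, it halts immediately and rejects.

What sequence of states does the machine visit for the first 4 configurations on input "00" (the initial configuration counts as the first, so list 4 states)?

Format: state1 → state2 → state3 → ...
Step 0: [even]00 (head at position 0)
Step 1: δ(even, 0) = (even, 0, R)  ⊢  0[even]0 (head at position 1)
Step 2: δ(even, 0) = (even, 0, R)  ⊢  00[even]□ (head at position 2)
Step 3: δ(even, □) = (qA, □, R)  ⊢  00□[qA]□ (head at position 3)
Reading off the states of these 4 configurations: even → even → even → qA

Final answer: even → even → even → qA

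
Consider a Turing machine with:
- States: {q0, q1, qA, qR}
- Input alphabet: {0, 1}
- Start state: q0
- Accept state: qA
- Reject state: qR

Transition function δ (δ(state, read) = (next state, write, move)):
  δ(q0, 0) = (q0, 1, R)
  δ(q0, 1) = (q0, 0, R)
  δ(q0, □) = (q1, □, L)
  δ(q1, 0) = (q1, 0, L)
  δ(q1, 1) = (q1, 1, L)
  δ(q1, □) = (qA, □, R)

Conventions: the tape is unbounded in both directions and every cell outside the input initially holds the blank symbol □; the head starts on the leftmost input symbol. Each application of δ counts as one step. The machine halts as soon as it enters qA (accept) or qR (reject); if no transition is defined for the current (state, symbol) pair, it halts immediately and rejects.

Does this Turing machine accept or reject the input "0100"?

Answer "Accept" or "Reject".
Step 0: [q0]0100 (head at position 0)
Step 1: δ(q0, 0) = (q0, 1, R)  ⊢  1[q0]100 (head at position 1)
Step 2: δ(q0, 1) = (q0, 0, R)  ⊢  10[q0]00 (head at position 2)
Step 3: δ(q0, 0) = (q0, 1, R)  ⊢  101[q0]0 (head at position 3)
Step 4: δ(q0, 0) = (q0, 1, R)  ⊢  1011[q0]□ (head at position 4)
Step 5: δ(q0, □) = (q1, □, L)  ⊢  101[q1]1□ (head at position 3)
Step 6: δ(q1, 1) = (q1, 1, L)  ⊢  10[q1]11□ (head at position 2)
Step 7: δ(q1, 1) = (q1, 1, L)  ⊢  1[q1]011□ (head at position 1)
Step 8: δ(q1, 0) = (q1, 0, L)  ⊢  [q1]1011□ (head at position 0)
Step 9: δ(q1, 1) = (q1, 1, L)  ⊢  [q1]□1011□ (head at position -1)
Step 10: δ(q1, □) = (qA, □, R)  ⊢  □[qA]1011□ (head at position 0)
The machine is in qA, so it halts and accepts.

Final answer: Accept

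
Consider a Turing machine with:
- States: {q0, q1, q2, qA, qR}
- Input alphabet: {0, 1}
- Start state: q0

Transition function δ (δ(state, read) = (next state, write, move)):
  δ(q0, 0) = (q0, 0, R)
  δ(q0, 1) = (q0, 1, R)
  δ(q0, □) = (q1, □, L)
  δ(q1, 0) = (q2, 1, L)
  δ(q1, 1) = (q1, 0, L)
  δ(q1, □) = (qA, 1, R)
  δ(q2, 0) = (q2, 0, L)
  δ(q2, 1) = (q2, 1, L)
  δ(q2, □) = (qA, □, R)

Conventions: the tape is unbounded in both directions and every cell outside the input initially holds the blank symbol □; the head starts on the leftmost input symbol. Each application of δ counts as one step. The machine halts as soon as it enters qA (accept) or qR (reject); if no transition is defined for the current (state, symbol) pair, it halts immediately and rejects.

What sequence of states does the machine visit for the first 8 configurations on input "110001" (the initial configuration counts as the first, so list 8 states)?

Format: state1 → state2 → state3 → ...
Step 0: [q0]110001 (head at position 0)
Step 1: δ(q0, 1) = (q0, 1, R)  ⊢  1[q0]10001 (head at position 1)
Step 2: δ(q0, 1) = (q0, 1, R)  ⊢  11[q0]0001 (head at position 2)
Step 3: δ(q0, 0) = (q0, 0, R)  ⊢  110[q0]001 (head at position 3)
Step 4: δ(q0, 0) = (q0, 0, R)  ⊢  1100[q0]01 (head at position 4)
Step 5: δ(q0, 0) = (q0, 0, R)  ⊢  11000[q0]1 (head at position 5)
Step 6: δ(q0, 1) = (q0, 1, R)  ⊢  110001[q0]□ (head at position 6)
Step 7: δ(q0, □) = (q1, □, L)  ⊢  11000[q1]1□ (head at position 5)
Reading off the states of these 8 configurations: q0 → q0 → q0 → q0 → q0 → q0 → q0 → q1

Final answer: q0 → q0 → q0 → q0 → q0 → q0 → q0 → q1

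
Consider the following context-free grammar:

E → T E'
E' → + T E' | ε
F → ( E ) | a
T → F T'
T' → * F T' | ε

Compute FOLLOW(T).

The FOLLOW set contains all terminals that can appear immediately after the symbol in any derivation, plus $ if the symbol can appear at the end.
Useful FIRST sets: FIRST(E') = {+, ε}, FIRST(T') = {*, ε} (both E' and T' are nullable).
FOLLOW(E): E is the start symbol → $; E appears in F → ( E ) followed by ')' → FOLLOW(E) = {), $}.
FOLLOW(E'): E' appears at the right end of E → T E' and of E' → + T E', so FOLLOW(E') ⊇ FOLLOW(E) (the second occurrence adds nothing new). FOLLOW(E') = {), $}.
FOLLOW(T): in E → T E' and E' → + T E', T is followed by E': add FIRST(E') minus ε = {+}; since E' is nullable, also add FOLLOW(E) and FOLLOW(E') = {), $}. FOLLOW(T) = {+, ), $}.

Final answer: {$, ), +}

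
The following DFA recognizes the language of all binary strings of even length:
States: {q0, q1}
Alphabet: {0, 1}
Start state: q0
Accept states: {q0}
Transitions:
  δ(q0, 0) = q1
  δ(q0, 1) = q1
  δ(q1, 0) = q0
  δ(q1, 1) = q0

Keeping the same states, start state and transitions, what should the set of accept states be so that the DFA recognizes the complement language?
The DFA is complete (every state has a transition on every symbol), so the complement
is recognized by the same DFA with accepting and non-accepting states swapped.
Original accept states: {q0}
Complement accept states = All states - Original accept states
= {q0, q1} - {q0}
= {q1}
Complement language: strings of ODD length

Final answer: {q1}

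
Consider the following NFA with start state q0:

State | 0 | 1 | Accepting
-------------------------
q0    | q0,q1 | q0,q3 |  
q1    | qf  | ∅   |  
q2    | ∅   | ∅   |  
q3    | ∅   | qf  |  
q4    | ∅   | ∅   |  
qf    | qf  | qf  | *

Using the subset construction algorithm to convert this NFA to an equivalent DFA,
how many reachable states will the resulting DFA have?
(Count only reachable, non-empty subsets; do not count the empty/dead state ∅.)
Start subset: {q0}
{q0}: on 0 → {q0, q1}, on 1 → {q0, q3}
{q0, q1}: on 0 → {q0, q1, qf}, on 1 → {q0, q3}
{q0, q3}: on 0 → {q0, q1}, on 1 → {q0, q3, qf}
{q0, q1, qf}: on 0 → {q0, q1, qf}, on 1 → {q0, q3, qf}
{q0, q3, qf}: on 0 → {q0, q1, qf}, on 1 → {q0, q3, qf}
Reachable non-empty subsets: {q0}, {q0, q1}, {q0, q3}, {q0, q1, qf}, {q0, q3, qf} — 5 in total.

Final answer: 5 states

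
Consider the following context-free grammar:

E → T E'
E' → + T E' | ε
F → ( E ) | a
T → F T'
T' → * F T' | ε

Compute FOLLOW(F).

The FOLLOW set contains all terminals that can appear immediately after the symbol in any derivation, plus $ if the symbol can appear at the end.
Useful FIRST sets: FIRST(E') = {+, ε}, FIRST(T') = {*, ε} (both E' and T' are nullable).
FOLLOW(E): E is the start symbol → $; E appears in F → ( E ) followed by ')' → FOLLOW(E) = {), $}.
FOLLOW(E'): E' appears at the right end of E → T E' and of E' → + T E', so FOLLOW(E') ⊇ FOLLOW(E) (the second occurrence adds nothing new). FOLLOW(E') = {), $}.
FOLLOW(T): in E → T E' and E' → + T E', T is followed by E': add FIRST(E') minus ε = {+}; since E' is nullable, also add FOLLOW(E) and FOLLOW(E') = {), $}. FOLLOW(T) = {+, ), $}.
FOLLOW(T'): T' appears at the right end of T → F T' and of T' → * F T', so FOLLOW(T') = FOLLOW(T) = {+, ), $}.
FOLLOW(F): in T → F T' and T' → * F T', F is followed by T': add FIRST(T') minus ε = {*}; since T' is nullable, also add FOLLOW(T) and FOLLOW(T') = {+, ), $}. FOLLOW(F) = {*, +, ), $}.

Final answer: {$, ), *, +}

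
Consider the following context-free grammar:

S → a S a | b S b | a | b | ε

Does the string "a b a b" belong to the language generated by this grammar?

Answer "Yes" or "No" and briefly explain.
Every production places the same symbol at both ends (or yields a single symbol / ε), so every derived string is a palindrome. a b a b reversed is b a b a ≠ a b a b, so it is not a palindrome and cannot be derived (already the first step fails: the string starts with a but ends with b, so neither S → a S a nor S → b S b fits).

Final answer: No - no valid derivation exists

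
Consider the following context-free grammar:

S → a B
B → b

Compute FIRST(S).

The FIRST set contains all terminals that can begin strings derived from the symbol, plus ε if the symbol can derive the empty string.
S has the single production S → a B, whose right-hand side begins with the terminal a. So FIRST(S) = {a}.

Final answer: {a}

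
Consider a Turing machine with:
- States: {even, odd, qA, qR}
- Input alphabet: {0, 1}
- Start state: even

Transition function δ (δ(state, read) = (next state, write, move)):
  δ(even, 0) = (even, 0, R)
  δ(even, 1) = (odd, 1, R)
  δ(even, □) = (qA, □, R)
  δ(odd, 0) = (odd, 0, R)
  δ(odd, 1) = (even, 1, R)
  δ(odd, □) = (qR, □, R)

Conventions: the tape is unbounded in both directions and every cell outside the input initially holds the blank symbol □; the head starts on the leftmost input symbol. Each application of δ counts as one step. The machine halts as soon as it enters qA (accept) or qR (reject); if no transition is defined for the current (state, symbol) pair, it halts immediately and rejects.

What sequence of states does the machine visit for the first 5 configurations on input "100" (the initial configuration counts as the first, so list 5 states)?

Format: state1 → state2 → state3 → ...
Step 0: [even]100 (head at position 0)
Step 1: δ(even, 1) = (odd, 1, R)  ⊢  1[odd]00 (head at position 1)
Step 2: δ(odd, 0) = (odd, 0, R)  ⊢  10[odd]0 (head at position 2)
Step 3: δ(odd, 0) = (odd, 0, R)  ⊢  100[odd]□ (head at position 3)
Step 4: δ(odd, □) = (qR, □, R)  ⊢  100□[qR]□ (head at position 4)
Reading off the states of these 5 configurations: even → odd → odd → odd → qR

Final answer: even → odd → odd → odd → qR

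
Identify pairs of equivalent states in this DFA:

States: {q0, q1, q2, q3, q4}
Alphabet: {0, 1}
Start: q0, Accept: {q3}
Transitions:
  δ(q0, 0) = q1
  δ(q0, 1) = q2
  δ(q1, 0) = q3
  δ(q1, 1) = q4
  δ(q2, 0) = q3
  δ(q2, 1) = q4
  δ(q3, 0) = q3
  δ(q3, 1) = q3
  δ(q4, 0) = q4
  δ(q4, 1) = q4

Using the table-filling algorithm:
Round 0 – mark pairs where exactly one state is accepting: (q0,q3), (q1,q3), (q2,q3), (q3,q4)
Round 1 – newly marked: (q0,q1) [on 0: q1 vs q3, already marked]; (q0,q2) [on 0: q1 vs q3, already marked]; (q1,q4) [on 0: q3 vs q4, already marked]; (q2,q4) [on 0: q3 vs q4, already marked]
Round 2 – newly marked: (q0,q4) [on 0: q1 vs q4, already marked]
No further pairs can be marked.
(q1, q2) unmarked: δ(q1,0)=q3, δ(q2,0)=q3; δ(q1,1)=q4, δ(q2,1)=q4 → equivalent
Equivalent pairs: (q1, q2)

Final answer: Equivalent pairs: (q1, q2)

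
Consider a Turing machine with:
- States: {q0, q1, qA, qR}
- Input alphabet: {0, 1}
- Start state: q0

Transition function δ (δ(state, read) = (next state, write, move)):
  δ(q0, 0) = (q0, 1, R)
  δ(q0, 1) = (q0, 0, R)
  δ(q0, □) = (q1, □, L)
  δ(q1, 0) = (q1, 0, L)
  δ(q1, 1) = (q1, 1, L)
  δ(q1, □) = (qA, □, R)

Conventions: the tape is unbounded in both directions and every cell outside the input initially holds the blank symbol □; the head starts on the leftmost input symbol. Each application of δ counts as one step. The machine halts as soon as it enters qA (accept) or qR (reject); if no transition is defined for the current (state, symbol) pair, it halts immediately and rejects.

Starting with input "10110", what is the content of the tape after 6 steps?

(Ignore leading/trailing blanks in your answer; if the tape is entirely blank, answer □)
Step 0: [q0]10110 (head at position 0)
Step 1: δ(q0, 1) = (q0, 0, R)  ⊢  0[q0]0110 (head at position 1)
Step 2: δ(q0, 0) = (q0, 1, R)  ⊢  01[q0]110 (head at position 2)
Step 3: δ(q0, 1) = (q0, 0, R)  ⊢  010[q0]10 (head at position 3)
Step 4: δ(q0, 1) = (q0, 0, R)  ⊢  0100[q0]0 (head at position 4)
Step 5: δ(q0, 0) = (q0, 1, R)  ⊢  01001[q0]□ (head at position 5)
Step 6: δ(q0, □) = (q1, □, L)  ⊢  0100[q1]1□ (head at position 4)
Tape after 6 steps (ignoring surrounding blanks): 01001

Final answer: Tape: 01001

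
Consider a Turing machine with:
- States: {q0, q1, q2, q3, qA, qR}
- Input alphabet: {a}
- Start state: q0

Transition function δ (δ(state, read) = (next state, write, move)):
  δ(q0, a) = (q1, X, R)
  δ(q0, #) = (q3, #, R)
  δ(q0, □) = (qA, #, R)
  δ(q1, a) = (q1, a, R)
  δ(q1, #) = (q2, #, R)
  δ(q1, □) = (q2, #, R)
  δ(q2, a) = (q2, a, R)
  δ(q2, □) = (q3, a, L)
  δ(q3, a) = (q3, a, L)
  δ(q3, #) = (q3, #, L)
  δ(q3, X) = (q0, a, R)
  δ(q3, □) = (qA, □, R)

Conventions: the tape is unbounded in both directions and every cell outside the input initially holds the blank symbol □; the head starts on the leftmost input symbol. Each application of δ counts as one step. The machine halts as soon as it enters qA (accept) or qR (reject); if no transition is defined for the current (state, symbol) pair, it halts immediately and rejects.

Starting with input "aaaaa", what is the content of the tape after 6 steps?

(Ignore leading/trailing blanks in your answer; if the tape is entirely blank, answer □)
Step 0: [q0]aaaaa (head at position 0)
Step 1: δ(q0, a) = (q1, X, R)  ⊢  X[q1]aaaa (head at position 1)
Step 2: δ(q1, a) = (q1, a, R)  ⊢  Xa[q1]aaa (head at position 2)
Step 3: δ(q1, a) = (q1, a, R)  ⊢  Xaa[q1]aa (head at position 3)
Step 4: δ(q1, a) = (q1, a, R)  ⊢  Xaaa[q1]a (head at position 4)
Step 5: δ(q1, a) = (q1, a, R)  ⊢  Xaaaa[q1]□ (head at position 5)
Step 6: δ(q1, □) = (q2, #, R)  ⊢  Xaaaa#[q2]□ (head at position 6)
Tape after 6 steps (ignoring surrounding blanks): Xaaaa#

Final answer: Tape: Xaaaa#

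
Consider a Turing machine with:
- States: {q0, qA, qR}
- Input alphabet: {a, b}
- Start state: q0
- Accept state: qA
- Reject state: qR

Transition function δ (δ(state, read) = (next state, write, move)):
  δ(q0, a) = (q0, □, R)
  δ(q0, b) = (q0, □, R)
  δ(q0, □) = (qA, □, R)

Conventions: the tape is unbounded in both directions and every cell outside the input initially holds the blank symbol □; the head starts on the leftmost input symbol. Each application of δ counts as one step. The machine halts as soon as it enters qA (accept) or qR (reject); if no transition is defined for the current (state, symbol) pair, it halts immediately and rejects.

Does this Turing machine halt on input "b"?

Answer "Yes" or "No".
Step 0: [q0]b (head at position 0)
Step 1: δ(q0, b) = (q0, □, R)  ⊢  □[q0]□ (head at position 1)
Step 2: δ(q0, □) = (qA, □, R)  ⊢  □□[qA]□ (head at position 2)
The machine is in qA, so it halts and accepts.
It halts after 2 steps.

Final answer: Yes - halts after 2 steps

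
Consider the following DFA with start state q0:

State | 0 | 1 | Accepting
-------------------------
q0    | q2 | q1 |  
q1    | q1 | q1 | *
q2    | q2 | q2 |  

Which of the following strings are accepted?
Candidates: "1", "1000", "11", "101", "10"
"1": q0 → q1; q1 is accepting → accepted
"1000": q0 → q1 → q1 → q1 → q1; q1 is accepting → accepted
"11": q0 → q1 → q1; q1 is accepting → accepted
"101": q0 → q1 → q1 → q1; q1 is accepting → accepted
"10": q0 → q1 → q1; q1 is accepting → accepted

Final answer: "1", "1000", "11", "101", "10"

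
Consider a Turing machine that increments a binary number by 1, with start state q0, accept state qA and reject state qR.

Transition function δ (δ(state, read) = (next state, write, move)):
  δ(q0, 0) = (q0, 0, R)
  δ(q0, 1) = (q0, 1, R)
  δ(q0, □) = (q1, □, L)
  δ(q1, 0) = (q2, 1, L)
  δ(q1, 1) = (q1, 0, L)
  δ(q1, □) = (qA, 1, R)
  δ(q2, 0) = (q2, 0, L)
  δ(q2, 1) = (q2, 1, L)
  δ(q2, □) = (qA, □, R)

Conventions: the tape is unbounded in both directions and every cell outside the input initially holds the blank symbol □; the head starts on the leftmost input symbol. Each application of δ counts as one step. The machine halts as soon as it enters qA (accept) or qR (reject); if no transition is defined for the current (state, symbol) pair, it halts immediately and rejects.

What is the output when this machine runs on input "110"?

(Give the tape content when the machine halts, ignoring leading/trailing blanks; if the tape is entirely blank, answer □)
Step 0: [q0]110 (head at position 0)
Step 1: δ(q0, 1) = (q0, 1, R)  ⊢  1[q0]10 (head at position 1)
Step 2: δ(q0, 1) = (q0, 1, R)  ⊢  11[q0]0 (head at position 2)
Step 3: δ(q0, 0) = (q0, 0, R)  ⊢  110[q0]□ (head at position 3)
Step 4: δ(q0, □) = (q1, □, L)  ⊢  11[q1]0□ (head at position 2)
Step 5: δ(q1, 0) = (q2, 1, L)  ⊢  1[q2]11□ (head at position 1)
Step 6: δ(q2, 1) = (q2, 1, L)  ⊢  [q2]111□ (head at position 0)
Step 7: δ(q2, 1) = (q2, 1, L)  ⊢  [q2]□111□ (head at position -1)
Step 8: δ(q2, □) = (qA, □, R)  ⊢  □[qA]111□ (head at position 0)
The machine is in qA, so it halts and accepts.
Tape content when halted (ignoring surrounding blanks): 111

Final answer: Output: 111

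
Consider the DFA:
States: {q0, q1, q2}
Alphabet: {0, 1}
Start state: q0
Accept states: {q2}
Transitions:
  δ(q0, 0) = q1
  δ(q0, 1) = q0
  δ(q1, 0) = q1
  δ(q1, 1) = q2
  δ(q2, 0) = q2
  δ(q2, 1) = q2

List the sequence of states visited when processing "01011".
Starting at q0
Read '0': q0 -> q1
Read '1': q1 -> q2
Read '0': q2 -> q2
Read '1': q2 -> q2
Read '1': q2 -> q2

Final answer: q0 -> q1 -> q2 -> q2 -> q2 -> q2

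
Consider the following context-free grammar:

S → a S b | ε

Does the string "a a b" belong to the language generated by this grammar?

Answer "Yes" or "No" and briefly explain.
Every derivation applies S → a S b some number n of times and then S → ε, producing a^n b^n with equally many a's and b's. The string a a b has two a's but only one b, so it cannot be derived.

Final answer: No - no valid derivation exists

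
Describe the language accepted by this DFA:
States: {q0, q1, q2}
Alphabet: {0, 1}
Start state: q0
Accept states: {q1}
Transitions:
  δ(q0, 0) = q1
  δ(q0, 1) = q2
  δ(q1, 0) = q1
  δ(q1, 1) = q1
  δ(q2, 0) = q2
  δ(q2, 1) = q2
Analyzing the DFA structure:
Start state: q0
Accept states: {q1}
Interpreting what each state remembers (checking against the transitions):
  q0: nothing has been read yet
  q1: the first symbol was 0
  q2: the first symbol was 1 (trap state)
  δ(q0, 0): in q0 (nothing has been read yet), after reading 0 we have: the first symbol was 0 → q1
  δ(q0, 1): in q0 (nothing has been read yet), after reading 1 we have: the first symbol was 1 (trap state) → q2
  δ(q1, 0): in q1 (the first symbol was 0), after reading 0 we have: the first symbol was 0 → q1
  δ(q1, 1): in q1 (the first symbol was 0), after reading 1 we have: the first symbol was 0 → q1
  δ(q2, 0): in q2 (the first symbol was 1 (trap state)), after reading 0 we have: the first symbol was 1 (trap state) → q2
  δ(q2, 1): in q2 (the first symbol was 1 (trap state)), after reading 1 we have: the first symbol was 1 (trap state) → q2
A string is accepted iff it ends in {q1}, i.e. the first symbol was 0.
Language: All binary strings starting with 0

Final answer: All binary strings starting with 0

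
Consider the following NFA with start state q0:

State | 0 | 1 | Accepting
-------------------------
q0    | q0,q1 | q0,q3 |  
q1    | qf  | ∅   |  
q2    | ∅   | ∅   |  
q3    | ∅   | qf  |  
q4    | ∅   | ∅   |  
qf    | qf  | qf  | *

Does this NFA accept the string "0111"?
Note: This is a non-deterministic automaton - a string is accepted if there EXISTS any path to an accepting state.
Track the set of states the NFA could be in: start {q0}
Read '0': {q0} → {q0, q1}
Read '1': {q0, q1} → {q0, q3}
Read '1': {q0, q3} → {q0, q3, qf}
Read '1': {q0, q3, qf} → {q0, q3, qf}
Final set {q0, q3, qf} contains accepting state(s) {qf} → accepted.

Final answer: Yes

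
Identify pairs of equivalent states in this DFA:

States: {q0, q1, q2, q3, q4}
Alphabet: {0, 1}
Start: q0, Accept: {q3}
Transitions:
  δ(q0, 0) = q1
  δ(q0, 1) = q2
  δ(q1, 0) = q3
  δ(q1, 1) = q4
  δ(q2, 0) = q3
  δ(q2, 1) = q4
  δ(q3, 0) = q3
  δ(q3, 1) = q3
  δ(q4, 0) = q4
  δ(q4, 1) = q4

Using the table-filling algorithm:
Round 0 – mark pairs where exactly one state is accepting: (q0,q3), (q1,q3), (q2,q3), (q3,q4)
Round 1 – newly marked: (q0,q1) [on 0: q1 vs q3, already marked]; (q0,q2) [on 0: q1 vs q3, already marked]; (q1,q4) [on 0: q3 vs q4, already marked]; (q2,q4) [on 0: q3 vs q4, already marked]
Round 2 – newly marked: (q0,q4) [on 0: q1 vs q4, already marked]
No further pairs can be marked.
(q1, q2) unmarked: δ(q1,0)=q3, δ(q2,0)=q3; δ(q1,1)=q4, δ(q2,1)=q4 → equivalent
Equivalent pairs: (q1, q2)

Final answer: Equivalent pairs: (q1, q2)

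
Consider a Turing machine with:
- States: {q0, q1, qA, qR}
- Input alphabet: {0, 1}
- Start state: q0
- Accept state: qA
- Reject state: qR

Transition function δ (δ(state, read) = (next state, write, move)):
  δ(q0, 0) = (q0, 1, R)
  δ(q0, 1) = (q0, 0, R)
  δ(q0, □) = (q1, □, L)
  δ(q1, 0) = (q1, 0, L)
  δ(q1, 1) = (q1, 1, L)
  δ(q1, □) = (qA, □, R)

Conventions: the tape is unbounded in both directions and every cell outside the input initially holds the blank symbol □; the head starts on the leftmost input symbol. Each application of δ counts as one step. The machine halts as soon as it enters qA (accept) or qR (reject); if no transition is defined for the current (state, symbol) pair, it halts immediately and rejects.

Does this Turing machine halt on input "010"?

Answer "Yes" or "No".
Step 0: [q0]010 (head at position 0)
Step 1: δ(q0, 0) = (q0, 1, R)  ⊢  1[q0]10 (head at position 1)
Step 2: δ(q0, 1) = (q0, 0, R)  ⊢  10[q0]0 (head at position 2)
Step 3: δ(q0, 0) = (q0, 1, R)  ⊢  101[q0]□ (head at position 3)
Step 4: δ(q0, □) = (q1, □, L)  ⊢  10[q1]1□ (head at position 2)
Step 5: δ(q1, 1) = (q1, 1, L)  ⊢  1[q1]01□ (head at position 1)
Step 6: δ(q1, 0) = (q1, 0, L)  ⊢  [q1]101□ (head at position 0)
Step 7: δ(q1, 1) = (q1, 1, L)  ⊢  [q1]□101□ (head at position -1)
Step 8: δ(q1, □) = (qA, □, R)  ⊢  □[qA]101□ (head at position 0)
The machine is in qA, so it halts and accepts.
It halts after 8 steps.

Final answer: Yes - halts after 8 steps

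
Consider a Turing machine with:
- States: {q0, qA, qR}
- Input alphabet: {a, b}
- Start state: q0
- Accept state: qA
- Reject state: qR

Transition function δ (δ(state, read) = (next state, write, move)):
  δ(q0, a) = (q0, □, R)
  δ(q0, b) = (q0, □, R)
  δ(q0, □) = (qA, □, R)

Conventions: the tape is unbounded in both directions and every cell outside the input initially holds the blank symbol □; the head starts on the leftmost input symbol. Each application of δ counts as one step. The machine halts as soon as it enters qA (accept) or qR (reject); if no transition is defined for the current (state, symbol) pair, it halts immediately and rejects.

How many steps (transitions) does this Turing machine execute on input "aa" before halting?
Step 0: [q0]aa (head at position 0)
Step 1: δ(q0, a) = (q0, □, R)  ⊢  □[q0]a (head at position 1)
Step 2: δ(q0, a) = (q0, □, R)  ⊢  □□[q0]□ (head at position 2)
Step 3: δ(q0, □) = (qA, □, R)  ⊢  □□□[qA]□ (head at position 3)
The machine is in qA, so it halts and accepts.
Number of transitions executed: 3.

Final answer: 3 steps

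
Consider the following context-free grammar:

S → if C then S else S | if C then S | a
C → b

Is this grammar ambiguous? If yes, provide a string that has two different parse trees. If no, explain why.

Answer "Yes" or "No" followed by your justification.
The 'dangling else' can attach to either if. Two leftmost derivations of  if b then if b then a else a:
  (1) S ⇒ if C then S else S ⇒ if b then S else S ⇒ if b then if C then S else S ⇒ if b then if b then S else S ⇒ if b then if b then a else S ⇒ if b then if b then a else a   (else belongs to the outer if)
  (2) S ⇒ if C then S ⇒ if b then S ⇒ if b then if C then S else S ⇒ if b then if b then S else S ⇒ if b then if b then a else S ⇒ if b then if b then a else a   (else belongs to the inner if)
Two distinct parse trees for the same string, so the grammar is ambiguous.

Final answer: Yes - the string 'if b then if b then a else a' has two distinct leftmost derivations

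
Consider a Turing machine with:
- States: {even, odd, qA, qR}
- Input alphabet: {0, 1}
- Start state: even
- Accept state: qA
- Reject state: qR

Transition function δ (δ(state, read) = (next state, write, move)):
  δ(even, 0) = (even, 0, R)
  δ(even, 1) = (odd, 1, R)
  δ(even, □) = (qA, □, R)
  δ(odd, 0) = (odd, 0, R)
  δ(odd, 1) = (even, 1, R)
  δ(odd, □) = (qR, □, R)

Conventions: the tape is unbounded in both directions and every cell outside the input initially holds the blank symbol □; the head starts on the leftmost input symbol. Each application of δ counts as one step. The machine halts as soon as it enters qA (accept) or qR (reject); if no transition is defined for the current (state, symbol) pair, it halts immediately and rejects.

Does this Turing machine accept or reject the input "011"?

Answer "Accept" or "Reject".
Step 0: [even]011 (head at position 0)
Step 1: δ(even, 0) = (even, 0, R)  ⊢  0[even]11 (head at position 1)
Step 2: δ(even, 1) = (odd, 1, R)  ⊢  01[odd]1 (head at position 2)
Step 3: δ(odd, 1) = (even, 1, R)  ⊢  011[even]□ (head at position 3)
Step 4: δ(even, □) = (qA, □, R)  ⊢  011□[qA]□ (head at position 4)
The machine is in qA, so it halts and accepts.

Final answer: Accept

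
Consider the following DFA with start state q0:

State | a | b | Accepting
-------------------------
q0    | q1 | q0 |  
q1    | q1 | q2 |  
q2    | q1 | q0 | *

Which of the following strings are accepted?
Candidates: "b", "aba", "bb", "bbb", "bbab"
"b": q0 → q0; q0 is not accepting → rejected
"aba": q0 → q1 → q2 → q1; q1 is not accepting → rejected
"bb": q0 → q0 → q0; q0 is not accepting → rejected
"bbb": q0 → q0 → q0 → q0; q0 is not accepting → rejected
"bbab": q0 → q0 → q0 → q1 → q2; q2 is accepting → accepted

Final answer: "bbab"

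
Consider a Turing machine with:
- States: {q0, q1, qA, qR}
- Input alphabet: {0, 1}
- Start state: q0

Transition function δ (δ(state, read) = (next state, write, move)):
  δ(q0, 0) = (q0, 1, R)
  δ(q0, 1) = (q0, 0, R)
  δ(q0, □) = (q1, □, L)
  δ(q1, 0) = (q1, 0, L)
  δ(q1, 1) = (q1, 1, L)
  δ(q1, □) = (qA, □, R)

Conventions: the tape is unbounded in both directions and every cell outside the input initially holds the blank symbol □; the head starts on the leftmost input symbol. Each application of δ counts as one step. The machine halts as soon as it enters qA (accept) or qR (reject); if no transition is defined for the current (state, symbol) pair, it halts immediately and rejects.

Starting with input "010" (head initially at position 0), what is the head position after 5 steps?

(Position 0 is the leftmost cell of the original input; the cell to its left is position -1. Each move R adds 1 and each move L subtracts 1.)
Step 0: [q0]010 (head at position 0)
Step 1: δ(q0, 0) = (q0, 1, R)  ⊢  1[q0]10 (head at position 1)
Step 2: δ(q0, 1) = (q0, 0, R)  ⊢  10[q0]0 (head at position 2)
Step 3: δ(q0, 0) = (q0, 1, R)  ⊢  101[q0]□ (head at position 3)
Step 4: δ(q0, □) = (q1, □, L)  ⊢  10[q1]1□ (head at position 2)
Step 5: δ(q1, 1) = (q1, 1, L)  ⊢  1[q1]01□ (head at position 1)
Head position after 5 steps: 1

Final answer: Position 1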